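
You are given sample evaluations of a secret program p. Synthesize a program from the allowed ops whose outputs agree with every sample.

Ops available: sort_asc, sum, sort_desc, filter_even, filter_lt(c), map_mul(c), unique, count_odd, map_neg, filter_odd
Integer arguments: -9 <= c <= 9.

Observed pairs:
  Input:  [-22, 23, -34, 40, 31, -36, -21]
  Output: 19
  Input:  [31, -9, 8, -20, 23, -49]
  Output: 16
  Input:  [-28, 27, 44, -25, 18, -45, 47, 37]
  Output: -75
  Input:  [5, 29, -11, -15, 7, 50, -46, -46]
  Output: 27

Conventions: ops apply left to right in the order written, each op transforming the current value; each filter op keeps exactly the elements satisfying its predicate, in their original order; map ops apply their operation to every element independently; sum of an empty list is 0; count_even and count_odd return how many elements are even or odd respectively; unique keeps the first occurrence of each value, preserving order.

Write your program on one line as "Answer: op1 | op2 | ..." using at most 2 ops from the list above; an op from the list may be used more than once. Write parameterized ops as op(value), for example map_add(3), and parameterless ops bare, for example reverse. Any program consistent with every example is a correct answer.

map_neg | sum

Check, running the answer program on each example:
  [-22, 23, -34, 40, 31, -36, -21] -> [22, -23, 34, -40, -31, 36, 21] -> 19
  [31, -9, 8, -20, 23, -49] -> [-31, 9, -8, 20, -23, 49] -> 16
  [-28, 27, 44, -25, 18, -45, 47, 37] -> [28, -27, -44, 25, -18, 45, -47, -37] -> -75
  [5, 29, -11, -15, 7, 50, -46, -46] -> [-5, -29, 11, 15, -7, -50, 46, 46] -> 27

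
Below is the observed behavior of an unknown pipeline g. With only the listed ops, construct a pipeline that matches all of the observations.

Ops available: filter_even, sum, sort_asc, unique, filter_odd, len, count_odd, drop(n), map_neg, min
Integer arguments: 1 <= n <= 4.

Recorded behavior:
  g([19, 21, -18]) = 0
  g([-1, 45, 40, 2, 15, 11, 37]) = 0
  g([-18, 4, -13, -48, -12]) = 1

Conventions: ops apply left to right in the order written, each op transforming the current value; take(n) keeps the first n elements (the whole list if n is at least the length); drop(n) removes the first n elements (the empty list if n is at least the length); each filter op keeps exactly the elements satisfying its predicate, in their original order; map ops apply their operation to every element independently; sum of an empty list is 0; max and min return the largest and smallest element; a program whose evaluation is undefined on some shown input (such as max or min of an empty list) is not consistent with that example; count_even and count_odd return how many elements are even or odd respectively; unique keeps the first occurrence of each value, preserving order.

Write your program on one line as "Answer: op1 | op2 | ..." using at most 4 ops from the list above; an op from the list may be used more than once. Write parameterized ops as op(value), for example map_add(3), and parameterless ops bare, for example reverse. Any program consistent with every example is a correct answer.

filter_even | drop(3) | len

Check, running the answer program on each example:
  [19, 21, -18] -> [-18] -> [] -> 0
  [-1, 45, 40, 2, 15, 11, 37] -> [40, 2] -> [] -> 0
  [-18, 4, -13, -48, -12] -> [-18, 4, -48, -12] -> [-12] -> 1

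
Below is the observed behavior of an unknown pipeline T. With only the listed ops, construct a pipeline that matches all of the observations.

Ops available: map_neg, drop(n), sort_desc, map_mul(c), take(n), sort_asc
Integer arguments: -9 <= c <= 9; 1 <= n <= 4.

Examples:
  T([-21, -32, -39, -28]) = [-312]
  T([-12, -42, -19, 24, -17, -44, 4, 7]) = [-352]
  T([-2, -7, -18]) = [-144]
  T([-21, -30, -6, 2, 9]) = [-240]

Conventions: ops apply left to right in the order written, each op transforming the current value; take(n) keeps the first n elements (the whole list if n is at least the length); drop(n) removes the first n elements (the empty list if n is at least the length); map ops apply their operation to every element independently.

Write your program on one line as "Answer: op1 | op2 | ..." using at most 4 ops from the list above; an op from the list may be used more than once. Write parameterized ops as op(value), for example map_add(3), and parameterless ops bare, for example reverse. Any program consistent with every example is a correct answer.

sort_asc | map_mul(-8) | take(1) | map_neg

Check, running the answer program on each example:
  [-21, -32, -39, -28] -> [-39, -32, -28, -21] -> [312, 256, 224, 168] -> [312] -> [-312]
  [-12, -42, -19, 24, -17, -44, 4, 7] -> [-44, -42, -19, -17, -12, 4, 7, 24] -> [352, 336, 152, 136, 96, -32, -56, -192] -> [352] -> [-352]
  [-2, -7, -18] -> [-18, -7, -2] -> [144, 56, 16] -> [144] -> [-144]
  [-21, -30, -6, 2, 9] -> [-30, -21, -6, 2, 9] -> [240, 168, 48, -16, -72] -> [240] -> [-240]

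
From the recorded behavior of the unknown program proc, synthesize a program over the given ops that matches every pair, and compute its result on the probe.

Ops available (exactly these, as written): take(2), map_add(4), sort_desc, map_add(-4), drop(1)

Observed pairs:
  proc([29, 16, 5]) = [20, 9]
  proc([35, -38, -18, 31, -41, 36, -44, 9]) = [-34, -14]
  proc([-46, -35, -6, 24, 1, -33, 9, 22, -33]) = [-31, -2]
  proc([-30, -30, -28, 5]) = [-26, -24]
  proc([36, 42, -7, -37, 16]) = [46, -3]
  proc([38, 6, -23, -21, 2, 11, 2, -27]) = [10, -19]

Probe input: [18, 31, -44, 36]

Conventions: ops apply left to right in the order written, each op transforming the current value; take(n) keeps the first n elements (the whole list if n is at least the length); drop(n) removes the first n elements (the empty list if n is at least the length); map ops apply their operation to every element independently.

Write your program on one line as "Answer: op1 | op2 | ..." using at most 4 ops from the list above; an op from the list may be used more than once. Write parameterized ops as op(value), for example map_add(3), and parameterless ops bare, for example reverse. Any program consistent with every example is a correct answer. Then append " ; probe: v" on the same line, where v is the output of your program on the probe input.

drop(1) | take(2) | map_add(4) ; probe: [35, -40]

Check, running the answer program on each example:
  [29, 16, 5] -> [16, 5] -> [16, 5] -> [20, 9]
  [35, -38, -18, 31, -41, 36, -44, 9] -> [-38, -18, 31, -41, 36, -44, 9] -> [-38, -18] -> [-34, -14]
  [-46, -35, -6, 24, 1, -33, 9, 22, -33] -> [-35, -6, 24, 1, -33, 9, 22, -33] -> [-35, -6] -> [-31, -2]
  [-30, -30, -28, 5] -> [-30, -28, 5] -> [-30, -28] -> [-26, -24]
  [36, 42, -7, -37, 16] -> [42, -7, -37, 16] -> [42, -7] -> [46, -3]
  [38, 6, -23, -21, 2, 11, 2, -27] -> [6, -23, -21, 2, 11, 2, -27] -> [6, -23] -> [10, -19]
  probe: [18, 31, -44, 36] -> [31, -44, 36] -> [31, -44] -> [35, -40]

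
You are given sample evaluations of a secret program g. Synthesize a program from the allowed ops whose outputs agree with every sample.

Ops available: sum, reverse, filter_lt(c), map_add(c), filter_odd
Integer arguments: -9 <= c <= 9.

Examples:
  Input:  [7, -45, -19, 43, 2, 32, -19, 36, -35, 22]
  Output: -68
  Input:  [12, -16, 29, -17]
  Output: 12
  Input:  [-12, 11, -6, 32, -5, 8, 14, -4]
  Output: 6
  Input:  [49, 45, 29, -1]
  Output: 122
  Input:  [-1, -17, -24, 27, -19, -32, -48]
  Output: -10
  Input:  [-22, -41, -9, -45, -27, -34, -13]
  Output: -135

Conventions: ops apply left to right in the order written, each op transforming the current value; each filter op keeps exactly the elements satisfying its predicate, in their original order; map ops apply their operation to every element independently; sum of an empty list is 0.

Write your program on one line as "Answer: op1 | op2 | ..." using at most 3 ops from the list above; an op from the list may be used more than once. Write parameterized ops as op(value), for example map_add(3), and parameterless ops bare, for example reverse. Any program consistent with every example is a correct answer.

filter_odd | reverse | sum

Check, running the answer program on each example:
  [7, -45, -19, 43, 2, 32, -19, 36, -35, 22] -> [7, -45, -19, 43, -19, -35] -> [-35, -19, 43, -19, -45, 7] -> -68
  [12, -16, 29, -17] -> [29, -17] -> [-17, 29] -> 12
  [-12, 11, -6, 32, -5, 8, 14, -4] -> [11, -5] -> [-5, 11] -> 6
  [49, 45, 29, -1] -> [49, 45, 29, -1] -> [-1, 29, 45, 49] -> 122
  [-1, -17, -24, 27, -19, -32, -48] -> [-1, -17, 27, -19] -> [-19, 27, -17, -1] -> -10
  [-22, -41, -9, -45, -27, -34, -13] -> [-41, -9, -45, -27, -13] -> [-13, -27, -45, -9, -41] -> -135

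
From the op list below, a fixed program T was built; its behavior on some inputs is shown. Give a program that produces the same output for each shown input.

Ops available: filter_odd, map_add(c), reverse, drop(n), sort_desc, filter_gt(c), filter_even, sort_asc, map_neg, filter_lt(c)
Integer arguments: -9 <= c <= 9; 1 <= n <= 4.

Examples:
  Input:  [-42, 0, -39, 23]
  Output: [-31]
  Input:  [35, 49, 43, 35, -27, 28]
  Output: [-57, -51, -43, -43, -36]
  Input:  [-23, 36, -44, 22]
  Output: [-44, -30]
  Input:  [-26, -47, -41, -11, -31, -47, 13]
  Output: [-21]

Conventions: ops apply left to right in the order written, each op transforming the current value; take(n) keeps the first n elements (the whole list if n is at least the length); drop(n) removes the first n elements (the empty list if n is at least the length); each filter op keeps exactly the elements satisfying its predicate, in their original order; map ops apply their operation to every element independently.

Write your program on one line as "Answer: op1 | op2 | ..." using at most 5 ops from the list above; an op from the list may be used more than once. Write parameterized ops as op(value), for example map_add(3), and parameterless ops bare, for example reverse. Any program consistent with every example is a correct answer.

map_neg | sort_asc | filter_lt(5) | filter_lt(-1) | map_add(-8)

Check, running the answer program on each example:
  [-42, 0, -39, 23] -> [42, 0, 39, -23] -> [-23, 0, 39, 42] -> [-23, 0] -> [-23] -> [-31]
  [35, 49, 43, 35, -27, 28] -> [-35, -49, -43, -35, 27, -28] -> [-49, -43, -35, -35, -28, 27] -> [-49, -43, -35, -35, -28] -> [-49, -43, -35, -35, -28] -> [-57, -51, -43, -43, -36]
  [-23, 36, -44, 22] -> [23, -36, 44, -22] -> [-36, -22, 23, 44] -> [-36, -22] -> [-36, -22] -> [-44, -30]
  [-26, -47, -41, -11, -31, -47, 13] -> [26, 47, 41, 11, 31, 47, -13] -> [-13, 11, 26, 31, 41, 47, 47] -> [-13] -> [-13] -> [-21]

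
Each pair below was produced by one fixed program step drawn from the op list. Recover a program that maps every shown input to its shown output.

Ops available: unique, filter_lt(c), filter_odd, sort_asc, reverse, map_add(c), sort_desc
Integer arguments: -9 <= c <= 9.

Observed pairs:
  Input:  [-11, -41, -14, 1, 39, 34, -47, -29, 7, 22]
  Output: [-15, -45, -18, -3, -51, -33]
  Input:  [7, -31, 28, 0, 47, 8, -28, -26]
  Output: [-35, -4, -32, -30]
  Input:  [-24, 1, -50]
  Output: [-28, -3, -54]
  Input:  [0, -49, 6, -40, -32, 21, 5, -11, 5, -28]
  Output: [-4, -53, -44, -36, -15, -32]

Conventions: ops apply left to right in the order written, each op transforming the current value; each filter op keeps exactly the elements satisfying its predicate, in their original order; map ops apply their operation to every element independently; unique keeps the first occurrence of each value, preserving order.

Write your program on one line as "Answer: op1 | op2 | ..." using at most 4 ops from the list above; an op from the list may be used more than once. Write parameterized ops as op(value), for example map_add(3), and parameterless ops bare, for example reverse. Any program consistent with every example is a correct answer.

filter_lt(5) | map_add(4) | map_add(-6) | map_add(-2)

Check, running the answer program on each example:
  [-11, -41, -14, 1, 39, 34, -47, -29, 7, 22] -> [-11, -41, -14, 1, -47, -29] -> [-7, -37, -10, 5, -43, -25] -> [-13, -43, -16, -1, -49, -31] -> [-15, -45, -18, -3, -51, -33]
  [7, -31, 28, 0, 47, 8, -28, -26] -> [-31, 0, -28, -26] -> [-27, 4, -24, -22] -> [-33, -2, -30, -28] -> [-35, -4, -32, -30]
  [-24, 1, -50] -> [-24, 1, -50] -> [-20, 5, -46] -> [-26, -1, -52] -> [-28, -3, -54]
  [0, -49, 6, -40, -32, 21, 5, -11, 5, -28] -> [0, -49, -40, -32, -11, -28] -> [4, -45, -36, -28, -7, -24] -> [-2, -51, -42, -34, -13, -30] -> [-4, -53, -44, -36, -15, -32]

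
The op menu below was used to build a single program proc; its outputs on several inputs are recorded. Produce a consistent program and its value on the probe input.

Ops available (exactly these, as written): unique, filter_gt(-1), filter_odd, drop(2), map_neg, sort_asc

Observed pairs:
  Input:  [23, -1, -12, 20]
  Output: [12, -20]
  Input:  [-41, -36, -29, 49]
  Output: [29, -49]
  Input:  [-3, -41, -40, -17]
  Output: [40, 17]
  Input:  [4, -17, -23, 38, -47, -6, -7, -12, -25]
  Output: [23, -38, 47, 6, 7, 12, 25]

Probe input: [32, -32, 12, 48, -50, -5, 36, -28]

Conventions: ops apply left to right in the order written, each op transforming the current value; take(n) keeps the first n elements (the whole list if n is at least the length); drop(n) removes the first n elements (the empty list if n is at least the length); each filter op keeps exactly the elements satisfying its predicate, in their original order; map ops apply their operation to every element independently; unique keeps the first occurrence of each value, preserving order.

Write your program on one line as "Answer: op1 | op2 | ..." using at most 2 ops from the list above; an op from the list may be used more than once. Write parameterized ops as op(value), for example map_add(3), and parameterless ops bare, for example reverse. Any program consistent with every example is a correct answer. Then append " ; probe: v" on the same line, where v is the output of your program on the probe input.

drop(2) | map_neg ; probe: [-12, -48, 50, 5, -36, 28]

Check, running the answer program on each example:
  [23, -1, -12, 20] -> [-12, 20] -> [12, -20]
  [-41, -36, -29, 49] -> [-29, 49] -> [29, -49]
  [-3, -41, -40, -17] -> [-40, -17] -> [40, 17]
  [4, -17, -23, 38, -47, -6, -7, -12, -25] -> [-23, 38, -47, -6, -7, -12, -25] -> [23, -38, 47, 6, 7, 12, 25]
  probe: [32, -32, 12, 48, -50, -5, 36, -28] -> [12, 48, -50, -5, 36, -28] -> [-12, -48, 50, 5, -36, 28]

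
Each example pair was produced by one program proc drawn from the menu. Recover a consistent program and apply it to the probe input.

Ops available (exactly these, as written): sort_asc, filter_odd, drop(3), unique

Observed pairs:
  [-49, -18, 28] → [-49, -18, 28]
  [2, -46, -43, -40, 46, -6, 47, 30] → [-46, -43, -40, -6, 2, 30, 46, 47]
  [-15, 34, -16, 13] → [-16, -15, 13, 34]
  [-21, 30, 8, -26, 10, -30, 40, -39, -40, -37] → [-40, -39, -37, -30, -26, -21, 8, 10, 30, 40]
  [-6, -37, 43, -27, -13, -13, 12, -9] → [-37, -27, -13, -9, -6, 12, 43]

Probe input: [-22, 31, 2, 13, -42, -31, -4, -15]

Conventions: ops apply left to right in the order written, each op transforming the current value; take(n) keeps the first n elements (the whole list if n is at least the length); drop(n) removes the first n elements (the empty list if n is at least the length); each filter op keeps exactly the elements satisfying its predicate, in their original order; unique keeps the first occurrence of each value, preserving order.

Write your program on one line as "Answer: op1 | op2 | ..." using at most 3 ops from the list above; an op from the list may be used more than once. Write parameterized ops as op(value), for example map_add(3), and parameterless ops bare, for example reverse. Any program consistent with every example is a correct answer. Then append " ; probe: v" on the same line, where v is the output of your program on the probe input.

sort_asc | unique ; probe: [-42, -31, -22, -15, -4, 2, 13, 31]

Check, running the answer program on each example:
  [-49, -18, 28] -> [-49, -18, 28] -> [-49, -18, 28]
  [2, -46, -43, -40, 46, -6, 47, 30] -> [-46, -43, -40, -6, 2, 30, 46, 47] -> [-46, -43, -40, -6, 2, 30, 46, 47]
  [-15, 34, -16, 13] -> [-16, -15, 13, 34] -> [-16, -15, 13, 34]
  [-21, 30, 8, -26, 10, -30, 40, -39, -40, -37] -> [-40, -39, -37, -30, -26, -21, 8, 10, 30, 40] -> [-40, -39, -37, -30, -26, -21, 8, 10, 30, 40]
  [-6, -37, 43, -27, -13, -13, 12, -9] -> [-37, -27, -13, -13, -9, -6, 12, 43] -> [-37, -27, -13, -9, -6, 12, 43]
  probe: [-22, 31, 2, 13, -42, -31, -4, -15] -> [-42, -31, -22, -15, -4, 2, 13, 31] -> [-42, -31, -22, -15, -4, 2, 13, 31]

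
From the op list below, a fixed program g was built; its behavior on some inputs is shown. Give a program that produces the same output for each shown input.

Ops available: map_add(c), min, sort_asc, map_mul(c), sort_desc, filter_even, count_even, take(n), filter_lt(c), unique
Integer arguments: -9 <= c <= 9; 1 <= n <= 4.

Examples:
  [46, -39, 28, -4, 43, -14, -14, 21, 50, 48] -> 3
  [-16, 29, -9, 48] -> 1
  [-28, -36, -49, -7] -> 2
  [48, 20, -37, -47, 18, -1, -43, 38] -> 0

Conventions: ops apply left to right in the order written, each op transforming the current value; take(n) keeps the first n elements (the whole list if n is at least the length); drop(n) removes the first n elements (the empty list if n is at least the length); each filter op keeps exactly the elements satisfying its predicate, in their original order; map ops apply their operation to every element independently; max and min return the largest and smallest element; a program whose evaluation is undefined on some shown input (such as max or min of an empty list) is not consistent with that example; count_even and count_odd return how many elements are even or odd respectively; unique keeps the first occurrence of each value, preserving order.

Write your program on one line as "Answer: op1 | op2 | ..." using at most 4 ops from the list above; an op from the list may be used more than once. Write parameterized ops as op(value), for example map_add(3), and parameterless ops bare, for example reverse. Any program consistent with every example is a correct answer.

sort_desc | filter_lt(8) | filter_even | count_even

Check, running the answer program on each example:
  [46, -39, 28, -4, 43, -14, -14, 21, 50, 48] -> [50, 48, 46, 43, 28, 21, -4, -14, -14, -39] -> [-4, -14, -14, -39] -> [-4, -14, -14] -> 3
  [-16, 29, -9, 48] -> [48, 29, -9, -16] -> [-9, -16] -> [-16] -> 1
  [-28, -36, -49, -7] -> [-7, -28, -36, -49] -> [-7, -28, -36, -49] -> [-28, -36] -> 2
  [48, 20, -37, -47, 18, -1, -43, 38] -> [48, 38, 20, 18, -1, -37, -43, -47] -> [-1, -37, -43, -47] -> [] -> 0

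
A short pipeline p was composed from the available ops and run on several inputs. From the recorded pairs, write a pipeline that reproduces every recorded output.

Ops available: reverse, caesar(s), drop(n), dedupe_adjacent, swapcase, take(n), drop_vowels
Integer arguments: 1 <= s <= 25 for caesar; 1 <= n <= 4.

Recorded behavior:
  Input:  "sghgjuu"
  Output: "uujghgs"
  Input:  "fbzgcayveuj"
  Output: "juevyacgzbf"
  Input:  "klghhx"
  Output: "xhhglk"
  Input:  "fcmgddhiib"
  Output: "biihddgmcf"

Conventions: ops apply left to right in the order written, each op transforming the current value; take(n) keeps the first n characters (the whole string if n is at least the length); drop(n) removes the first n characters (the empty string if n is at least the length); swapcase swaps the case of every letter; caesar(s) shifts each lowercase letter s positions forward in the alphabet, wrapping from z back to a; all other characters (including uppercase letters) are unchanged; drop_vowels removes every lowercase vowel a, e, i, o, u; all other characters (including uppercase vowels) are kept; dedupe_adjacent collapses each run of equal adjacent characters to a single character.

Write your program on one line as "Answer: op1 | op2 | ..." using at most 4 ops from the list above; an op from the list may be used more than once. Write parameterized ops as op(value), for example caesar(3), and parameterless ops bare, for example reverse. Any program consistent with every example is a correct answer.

swapcase | reverse | swapcase

Check, running the answer program on each example:
  "sghgjuu" -> "SGHGJUU" -> "UUJGHGS" -> "uujghgs"
  "fbzgcayveuj" -> "FBZGCAYVEUJ" -> "JUEVYACGZBF" -> "juevyacgzbf"
  "klghhx" -> "KLGHHX" -> "XHHGLK" -> "xhhglk"
  "fcmgddhiib" -> "FCMGDDHIIB" -> "BIIHDDGMCF" -> "biihddgmcf"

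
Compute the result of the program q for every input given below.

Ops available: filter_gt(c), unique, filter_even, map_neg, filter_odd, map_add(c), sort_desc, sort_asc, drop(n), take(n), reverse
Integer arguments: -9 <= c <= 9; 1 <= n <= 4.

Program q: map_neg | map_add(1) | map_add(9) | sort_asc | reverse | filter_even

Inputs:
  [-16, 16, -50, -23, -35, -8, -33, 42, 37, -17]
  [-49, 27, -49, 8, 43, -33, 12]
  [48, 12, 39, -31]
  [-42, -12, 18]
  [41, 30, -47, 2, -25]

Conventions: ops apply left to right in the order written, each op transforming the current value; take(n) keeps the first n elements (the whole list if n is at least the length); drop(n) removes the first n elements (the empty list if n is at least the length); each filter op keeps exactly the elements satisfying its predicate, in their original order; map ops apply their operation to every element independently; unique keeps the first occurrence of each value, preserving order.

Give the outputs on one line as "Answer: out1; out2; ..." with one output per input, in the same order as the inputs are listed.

[60, 26, 18, -6, -32]; [2, -2]; [-2, -38]; [52, 22, -8]; [8, -20]

Execution, op by op:
  [-16, 16, -50, -23, -35, -8, -33, 42, 37, -17] -> [16, -16, 50, 23, 35, 8, 33, -42, -37, 17] -> [17, -15, 51, 24, 36, 9, 34, -41, -36, 18] -> [26, -6, 60, 33, 45, 18, 43, -32, -27, 27] -> [-32, -27, -6, 18, 26, 27, 33, 43, 45, 60] -> [60, 45, 43, 33, 27, 26, 18, -6, -27, -32] -> [60, 26, 18, -6, -32]
  [-49, 27, -49, 8, 43, -33, 12] -> [49, -27, 49, -8, -43, 33, -12] -> [50, -26, 50, -7, -42, 34, -11] -> [59, -17, 59, 2, -33, 43, -2] -> [-33, -17, -2, 2, 43, 59, 59] -> [59, 59, 43, 2, -2, -17, -33] -> [2, -2]
  [48, 12, 39, -31] -> [-48, -12, -39, 31] -> [-47, -11, -38, 32] -> [-38, -2, -29, 41] -> [-38, -29, -2, 41] -> [41, -2, -29, -38] -> [-2, -38]
  [-42, -12, 18] -> [42, 12, -18] -> [43, 13, -17] -> [52, 22, -8] -> [-8, 22, 52] -> [52, 22, -8] -> [52, 22, -8]
  [41, 30, -47, 2, -25] -> [-41, -30, 47, -2, 25] -> [-40, -29, 48, -1, 26] -> [-31, -20, 57, 8, 35] -> [-31, -20, 8, 35, 57] -> [57, 35, 8, -20, -31] -> [8, -20]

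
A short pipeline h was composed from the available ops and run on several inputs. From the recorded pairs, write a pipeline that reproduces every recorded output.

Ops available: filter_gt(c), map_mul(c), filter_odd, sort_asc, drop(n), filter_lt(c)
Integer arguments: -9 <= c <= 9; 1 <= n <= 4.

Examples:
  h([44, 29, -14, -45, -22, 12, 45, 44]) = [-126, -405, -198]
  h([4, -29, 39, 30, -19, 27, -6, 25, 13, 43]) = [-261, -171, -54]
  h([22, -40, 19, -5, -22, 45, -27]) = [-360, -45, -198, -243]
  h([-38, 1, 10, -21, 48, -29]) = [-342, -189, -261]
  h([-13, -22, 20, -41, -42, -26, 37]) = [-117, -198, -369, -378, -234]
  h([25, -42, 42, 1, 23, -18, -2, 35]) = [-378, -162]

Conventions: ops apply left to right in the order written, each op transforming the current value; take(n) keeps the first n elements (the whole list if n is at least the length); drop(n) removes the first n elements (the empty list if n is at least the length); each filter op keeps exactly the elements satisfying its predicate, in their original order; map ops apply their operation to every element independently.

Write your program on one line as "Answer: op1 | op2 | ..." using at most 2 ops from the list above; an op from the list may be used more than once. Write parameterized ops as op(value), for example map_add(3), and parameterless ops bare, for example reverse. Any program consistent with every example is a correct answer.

filter_lt(-2) | map_mul(9)

Check, running the answer program on each example:
  [44, 29, -14, -45, -22, 12, 45, 44] -> [-14, -45, -22] -> [-126, -405, -198]
  [4, -29, 39, 30, -19, 27, -6, 25, 13, 43] -> [-29, -19, -6] -> [-261, -171, -54]
  [22, -40, 19, -5, -22, 45, -27] -> [-40, -5, -22, -27] -> [-360, -45, -198, -243]
  [-38, 1, 10, -21, 48, -29] -> [-38, -21, -29] -> [-342, -189, -261]
  [-13, -22, 20, -41, -42, -26, 37] -> [-13, -22, -41, -42, -26] -> [-117, -198, -369, -378, -234]
  [25, -42, 42, 1, 23, -18, -2, 35] -> [-42, -18] -> [-378, -162]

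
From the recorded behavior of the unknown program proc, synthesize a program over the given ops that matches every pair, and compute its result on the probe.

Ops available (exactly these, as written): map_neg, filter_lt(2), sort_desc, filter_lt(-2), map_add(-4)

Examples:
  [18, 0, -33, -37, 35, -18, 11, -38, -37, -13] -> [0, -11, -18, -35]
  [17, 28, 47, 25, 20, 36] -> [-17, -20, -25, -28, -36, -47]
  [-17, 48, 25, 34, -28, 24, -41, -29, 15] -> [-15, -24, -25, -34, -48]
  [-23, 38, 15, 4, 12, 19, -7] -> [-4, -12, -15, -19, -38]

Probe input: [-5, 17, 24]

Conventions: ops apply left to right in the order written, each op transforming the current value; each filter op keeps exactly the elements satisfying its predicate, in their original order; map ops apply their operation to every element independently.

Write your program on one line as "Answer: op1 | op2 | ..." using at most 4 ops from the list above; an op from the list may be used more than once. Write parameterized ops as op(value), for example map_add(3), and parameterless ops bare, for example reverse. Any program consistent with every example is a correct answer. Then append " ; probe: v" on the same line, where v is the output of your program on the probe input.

map_neg | sort_desc | filter_lt(2) ; probe: [-17, -24]

Check, running the answer program on each example:
  [18, 0, -33, -37, 35, -18, 11, -38, -37, -13] -> [-18, 0, 33, 37, -35, 18, -11, 38, 37, 13] -> [38, 37, 37, 33, 18, 13, 0, -11, -18, -35] -> [0, -11, -18, -35]
  [17, 28, 47, 25, 20, 36] -> [-17, -28, -47, -25, -20, -36] -> [-17, -20, -25, -28, -36, -47] -> [-17, -20, -25, -28, -36, -47]
  [-17, 48, 25, 34, -28, 24, -41, -29, 15] -> [17, -48, -25, -34, 28, -24, 41, 29, -15] -> [41, 29, 28, 17, -15, -24, -25, -34, -48] -> [-15, -24, -25, -34, -48]
  [-23, 38, 15, 4, 12, 19, -7] -> [23, -38, -15, -4, -12, -19, 7] -> [23, 7, -4, -12, -15, -19, -38] -> [-4, -12, -15, -19, -38]
  probe: [-5, 17, 24] -> [5, -17, -24] -> [5, -17, -24] -> [-17, -24]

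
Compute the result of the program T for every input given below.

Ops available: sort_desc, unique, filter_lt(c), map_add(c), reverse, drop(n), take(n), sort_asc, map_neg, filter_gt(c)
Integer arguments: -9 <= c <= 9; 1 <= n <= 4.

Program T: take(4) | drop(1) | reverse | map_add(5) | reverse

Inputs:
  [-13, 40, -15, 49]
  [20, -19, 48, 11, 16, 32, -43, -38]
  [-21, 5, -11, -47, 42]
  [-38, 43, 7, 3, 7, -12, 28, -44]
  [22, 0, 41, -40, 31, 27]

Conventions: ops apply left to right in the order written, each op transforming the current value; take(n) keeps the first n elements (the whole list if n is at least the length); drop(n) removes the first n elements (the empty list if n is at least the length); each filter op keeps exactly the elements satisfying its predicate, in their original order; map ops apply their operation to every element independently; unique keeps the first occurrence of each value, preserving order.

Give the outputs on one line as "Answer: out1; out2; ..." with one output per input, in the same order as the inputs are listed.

[45, -10, 54]; [-14, 53, 16]; [10, -6, -42]; [48, 12, 8]; [5, 46, -35]

Execution, op by op:
  [-13, 40, -15, 49] -> [-13, 40, -15, 49] -> [40, -15, 49] -> [49, -15, 40] -> [54, -10, 45] -> [45, -10, 54]
  [20, -19, 48, 11, 16, 32, -43, -38] -> [20, -19, 48, 11] -> [-19, 48, 11] -> [11, 48, -19] -> [16, 53, -14] -> [-14, 53, 16]
  [-21, 5, -11, -47, 42] -> [-21, 5, -11, -47] -> [5, -11, -47] -> [-47, -11, 5] -> [-42, -6, 10] -> [10, -6, -42]
  [-38, 43, 7, 3, 7, -12, 28, -44] -> [-38, 43, 7, 3] -> [43, 7, 3] -> [3, 7, 43] -> [8, 12, 48] -> [48, 12, 8]
  [22, 0, 41, -40, 31, 27] -> [22, 0, 41, -40] -> [0, 41, -40] -> [-40, 41, 0] -> [-35, 46, 5] -> [5, 46, -35]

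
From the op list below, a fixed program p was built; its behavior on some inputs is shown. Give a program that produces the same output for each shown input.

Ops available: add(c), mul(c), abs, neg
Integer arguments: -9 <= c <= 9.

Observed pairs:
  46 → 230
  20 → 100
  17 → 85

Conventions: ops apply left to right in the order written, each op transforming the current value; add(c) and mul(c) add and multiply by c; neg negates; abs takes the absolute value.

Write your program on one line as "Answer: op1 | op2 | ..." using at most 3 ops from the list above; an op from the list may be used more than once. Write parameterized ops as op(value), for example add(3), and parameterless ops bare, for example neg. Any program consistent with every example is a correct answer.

mul(-5) | abs

Check, running the answer program on each example:
  46 -> -230 -> 230
  20 -> -100 -> 100
  17 -> -85 -> 85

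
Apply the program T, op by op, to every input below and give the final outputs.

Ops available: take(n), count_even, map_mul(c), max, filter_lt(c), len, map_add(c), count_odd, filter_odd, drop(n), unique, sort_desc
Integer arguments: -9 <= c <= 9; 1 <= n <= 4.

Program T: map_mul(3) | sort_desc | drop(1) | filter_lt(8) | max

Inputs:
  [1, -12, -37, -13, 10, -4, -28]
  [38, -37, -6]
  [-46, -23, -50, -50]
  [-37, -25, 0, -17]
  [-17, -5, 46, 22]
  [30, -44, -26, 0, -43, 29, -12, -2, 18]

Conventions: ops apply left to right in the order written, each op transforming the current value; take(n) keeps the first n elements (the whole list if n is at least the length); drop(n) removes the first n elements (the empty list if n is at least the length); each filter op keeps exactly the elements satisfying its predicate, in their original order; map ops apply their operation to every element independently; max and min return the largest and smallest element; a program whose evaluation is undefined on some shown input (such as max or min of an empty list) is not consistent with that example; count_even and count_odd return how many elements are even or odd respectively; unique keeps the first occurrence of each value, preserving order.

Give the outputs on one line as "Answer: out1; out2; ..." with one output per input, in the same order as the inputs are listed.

Execution, op by op:
  [1, -12, -37, -13, 10, -4, -28] -> [3, -36, -111, -39, 30, -12, -84] -> [30, 3, -12, -36, -39, -84, -111] -> [3, -12, -36, -39, -84, -111] -> [3, -12, -36, -39, -84, -111] -> 3
  [38, -37, -6] -> [114, -111, -18] -> [114, -18, -111] -> [-18, -111] -> [-18, -111] -> -18
  [-46, -23, -50, -50] -> [-138, -69, -150, -150] -> [-69, -138, -150, -150] -> [-138, -150, -150] -> [-138, -150, -150] -> -138
  [-37, -25, 0, -17] -> [-111, -75, 0, -51] -> [0, -51, -75, -111] -> [-51, -75, -111] -> [-51, -75, -111] -> -51
  [-17, -5, 46, 22] -> [-51, -15, 138, 66] -> [138, 66, -15, -51] -> [66, -15, -51] -> [-15, -51] -> -15
  [30, -44, -26, 0, -43, 29, -12, -2, 18] -> [90, -132, -78, 0, -129, 87, -36, -6, 54] -> [90, 87, 54, 0, -6, -36, -78, -129, -132] -> [87, 54, 0, -6, -36, -78, -129, -132] -> [0, -6, -36, -78, -129, -132] -> 0

3; -18; -138; -51; -15; 0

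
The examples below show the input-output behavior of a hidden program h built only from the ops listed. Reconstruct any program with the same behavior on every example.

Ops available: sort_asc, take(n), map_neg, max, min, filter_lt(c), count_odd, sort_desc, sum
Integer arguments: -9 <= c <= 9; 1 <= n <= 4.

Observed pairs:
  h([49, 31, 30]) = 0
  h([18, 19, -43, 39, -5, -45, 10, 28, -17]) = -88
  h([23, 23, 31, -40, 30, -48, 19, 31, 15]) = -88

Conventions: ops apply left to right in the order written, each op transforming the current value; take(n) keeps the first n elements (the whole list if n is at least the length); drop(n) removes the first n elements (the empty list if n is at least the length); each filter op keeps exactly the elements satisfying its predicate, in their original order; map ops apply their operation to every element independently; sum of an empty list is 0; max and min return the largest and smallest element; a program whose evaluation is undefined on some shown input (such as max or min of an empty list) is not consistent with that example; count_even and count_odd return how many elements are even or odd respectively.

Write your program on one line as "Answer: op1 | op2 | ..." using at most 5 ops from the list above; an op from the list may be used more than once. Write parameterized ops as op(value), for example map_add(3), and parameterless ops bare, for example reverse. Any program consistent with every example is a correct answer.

filter_lt(-3) | sort_asc | take(2) | sum

Check, running the answer program on each example:
  [49, 31, 30] -> [] -> [] -> [] -> 0
  [18, 19, -43, 39, -5, -45, 10, 28, -17] -> [-43, -5, -45, -17] -> [-45, -43, -17, -5] -> [-45, -43] -> -88
  [23, 23, 31, -40, 30, -48, 19, 31, 15] -> [-40, -48] -> [-48, -40] -> [-48, -40] -> -88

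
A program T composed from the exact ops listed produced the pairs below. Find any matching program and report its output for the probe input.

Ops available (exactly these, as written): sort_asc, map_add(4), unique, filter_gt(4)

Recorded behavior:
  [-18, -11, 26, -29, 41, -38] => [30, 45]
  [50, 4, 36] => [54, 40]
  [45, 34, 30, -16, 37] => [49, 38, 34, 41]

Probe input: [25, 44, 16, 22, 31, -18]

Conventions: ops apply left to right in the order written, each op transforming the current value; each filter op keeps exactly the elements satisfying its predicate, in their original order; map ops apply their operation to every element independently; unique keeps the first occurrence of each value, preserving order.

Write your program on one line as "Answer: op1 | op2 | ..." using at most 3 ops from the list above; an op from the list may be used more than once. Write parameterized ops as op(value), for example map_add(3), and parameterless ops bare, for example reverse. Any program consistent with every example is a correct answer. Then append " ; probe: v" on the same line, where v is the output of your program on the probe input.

filter_gt(4) | map_add(4) ; probe: [29, 48, 20, 26, 35]

Check, running the answer program on each example:
  [-18, -11, 26, -29, 41, -38] -> [26, 41] -> [30, 45]
  [50, 4, 36] -> [50, 36] -> [54, 40]
  [45, 34, 30, -16, 37] -> [45, 34, 30, 37] -> [49, 38, 34, 41]
  probe: [25, 44, 16, 22, 31, -18] -> [25, 44, 16, 22, 31] -> [29, 48, 20, 26, 35]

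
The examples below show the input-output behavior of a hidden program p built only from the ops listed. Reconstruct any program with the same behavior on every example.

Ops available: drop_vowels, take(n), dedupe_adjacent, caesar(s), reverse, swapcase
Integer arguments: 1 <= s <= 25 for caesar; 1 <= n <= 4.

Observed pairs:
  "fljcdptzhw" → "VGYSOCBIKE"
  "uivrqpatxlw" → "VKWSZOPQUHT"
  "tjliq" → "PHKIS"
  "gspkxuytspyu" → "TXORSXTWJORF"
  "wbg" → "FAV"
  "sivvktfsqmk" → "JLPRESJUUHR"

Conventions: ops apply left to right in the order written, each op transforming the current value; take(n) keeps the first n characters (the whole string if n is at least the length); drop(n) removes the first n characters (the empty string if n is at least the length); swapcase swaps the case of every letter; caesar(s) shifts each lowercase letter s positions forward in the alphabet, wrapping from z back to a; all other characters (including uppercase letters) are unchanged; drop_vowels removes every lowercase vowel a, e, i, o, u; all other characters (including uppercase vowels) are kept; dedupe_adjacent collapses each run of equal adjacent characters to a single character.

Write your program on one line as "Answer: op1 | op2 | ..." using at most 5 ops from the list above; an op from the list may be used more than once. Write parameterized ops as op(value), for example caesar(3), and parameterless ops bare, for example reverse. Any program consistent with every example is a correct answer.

caesar(20) | reverse | caesar(7) | caesar(24) | swapcase

Check, running the answer program on each example:
  "fljcdptzhw" -> "zfdwxjntbq" -> "qbtnjxwdfz" -> "xiauqedkmg" -> "vgysocbike" -> "VGYSOCBIKE"
  "uivrqpatxlw" -> "ocplkjunrfq" -> "qfrnujklpco" -> "xmyubqrswjv" -> "vkwszopquht" -> "VKWSZOPQUHT"
  "tjliq" -> "ndfck" -> "kcfdn" -> "rjmku" -> "phkis" -> "PHKIS"
  "gspkxuytspyu" -> "amjerosnmjso" -> "osjmnsorejma" -> "vzqtuzvylqth" -> "txorsxtwjorf" -> "TXORSXTWJORF"
  "wbg" -> "qva" -> "avq" -> "hcx" -> "fav" -> "FAV"
  "sivvktfsqmk" -> "mcppenzmkge" -> "egkmzneppcm" -> "lnrtgulwwjt" -> "jlpresjuuhr" -> "JLPRESJUUHR"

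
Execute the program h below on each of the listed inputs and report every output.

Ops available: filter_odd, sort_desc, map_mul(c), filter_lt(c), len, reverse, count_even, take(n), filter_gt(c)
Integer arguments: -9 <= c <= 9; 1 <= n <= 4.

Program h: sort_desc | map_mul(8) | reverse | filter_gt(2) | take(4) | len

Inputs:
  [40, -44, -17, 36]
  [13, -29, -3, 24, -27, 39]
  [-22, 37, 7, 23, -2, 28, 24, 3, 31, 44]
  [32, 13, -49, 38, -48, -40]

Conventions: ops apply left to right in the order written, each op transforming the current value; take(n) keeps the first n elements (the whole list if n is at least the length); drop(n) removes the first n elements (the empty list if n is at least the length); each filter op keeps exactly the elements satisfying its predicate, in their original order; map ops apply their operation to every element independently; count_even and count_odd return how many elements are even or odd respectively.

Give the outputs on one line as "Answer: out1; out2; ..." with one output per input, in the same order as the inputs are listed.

2; 3; 4; 3

Execution, op by op:
  [40, -44, -17, 36] -> [40, 36, -17, -44] -> [320, 288, -136, -352] -> [-352, -136, 288, 320] -> [288, 320] -> [288, 320] -> 2
  [13, -29, -3, 24, -27, 39] -> [39, 24, 13, -3, -27, -29] -> [312, 192, 104, -24, -216, -232] -> [-232, -216, -24, 104, 192, 312] -> [104, 192, 312] -> [104, 192, 312] -> 3
  [-22, 37, 7, 23, -2, 28, 24, 3, 31, 44] -> [44, 37, 31, 28, 24, 23, 7, 3, -2, -22] -> [352, 296, 248, 224, 192, 184, 56, 24, -16, -176] -> [-176, -16, 24, 56, 184, 192, 224, 248, 296, 352] -> [24, 56, 184, 192, 224, 248, 296, 352] -> [24, 56, 184, 192] -> 4
  [32, 13, -49, 38, -48, -40] -> [38, 32, 13, -40, -48, -49] -> [304, 256, 104, -320, -384, -392] -> [-392, -384, -320, 104, 256, 304] -> [104, 256, 304] -> [104, 256, 304] -> 3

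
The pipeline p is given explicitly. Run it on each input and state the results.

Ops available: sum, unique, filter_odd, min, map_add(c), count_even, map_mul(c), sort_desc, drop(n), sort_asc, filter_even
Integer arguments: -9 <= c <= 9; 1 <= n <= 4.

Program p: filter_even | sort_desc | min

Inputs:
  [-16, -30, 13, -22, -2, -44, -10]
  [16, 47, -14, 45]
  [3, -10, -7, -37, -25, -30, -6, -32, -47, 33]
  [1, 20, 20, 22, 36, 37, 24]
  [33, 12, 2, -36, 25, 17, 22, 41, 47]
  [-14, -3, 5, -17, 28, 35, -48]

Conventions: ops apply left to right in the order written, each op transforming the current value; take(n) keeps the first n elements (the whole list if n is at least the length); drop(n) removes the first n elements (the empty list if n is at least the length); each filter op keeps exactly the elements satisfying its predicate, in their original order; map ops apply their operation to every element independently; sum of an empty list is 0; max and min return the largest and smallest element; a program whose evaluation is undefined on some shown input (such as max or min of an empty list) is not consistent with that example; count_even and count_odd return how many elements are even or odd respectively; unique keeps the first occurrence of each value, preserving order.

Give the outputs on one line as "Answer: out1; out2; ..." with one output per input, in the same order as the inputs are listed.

Execution, op by op:
  [-16, -30, 13, -22, -2, -44, -10] -> [-16, -30, -22, -2, -44, -10] -> [-2, -10, -16, -22, -30, -44] -> -44
  [16, 47, -14, 45] -> [16, -14] -> [16, -14] -> -14
  [3, -10, -7, -37, -25, -30, -6, -32, -47, 33] -> [-10, -30, -6, -32] -> [-6, -10, -30, -32] -> -32
  [1, 20, 20, 22, 36, 37, 24] -> [20, 20, 22, 36, 24] -> [36, 24, 22, 20, 20] -> 20
  [33, 12, 2, -36, 25, 17, 22, 41, 47] -> [12, 2, -36, 22] -> [22, 12, 2, -36] -> -36
  [-14, -3, 5, -17, 28, 35, -48] -> [-14, 28, -48] -> [28, -14, -48] -> -48

-44; -14; -32; 20; -36; -48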